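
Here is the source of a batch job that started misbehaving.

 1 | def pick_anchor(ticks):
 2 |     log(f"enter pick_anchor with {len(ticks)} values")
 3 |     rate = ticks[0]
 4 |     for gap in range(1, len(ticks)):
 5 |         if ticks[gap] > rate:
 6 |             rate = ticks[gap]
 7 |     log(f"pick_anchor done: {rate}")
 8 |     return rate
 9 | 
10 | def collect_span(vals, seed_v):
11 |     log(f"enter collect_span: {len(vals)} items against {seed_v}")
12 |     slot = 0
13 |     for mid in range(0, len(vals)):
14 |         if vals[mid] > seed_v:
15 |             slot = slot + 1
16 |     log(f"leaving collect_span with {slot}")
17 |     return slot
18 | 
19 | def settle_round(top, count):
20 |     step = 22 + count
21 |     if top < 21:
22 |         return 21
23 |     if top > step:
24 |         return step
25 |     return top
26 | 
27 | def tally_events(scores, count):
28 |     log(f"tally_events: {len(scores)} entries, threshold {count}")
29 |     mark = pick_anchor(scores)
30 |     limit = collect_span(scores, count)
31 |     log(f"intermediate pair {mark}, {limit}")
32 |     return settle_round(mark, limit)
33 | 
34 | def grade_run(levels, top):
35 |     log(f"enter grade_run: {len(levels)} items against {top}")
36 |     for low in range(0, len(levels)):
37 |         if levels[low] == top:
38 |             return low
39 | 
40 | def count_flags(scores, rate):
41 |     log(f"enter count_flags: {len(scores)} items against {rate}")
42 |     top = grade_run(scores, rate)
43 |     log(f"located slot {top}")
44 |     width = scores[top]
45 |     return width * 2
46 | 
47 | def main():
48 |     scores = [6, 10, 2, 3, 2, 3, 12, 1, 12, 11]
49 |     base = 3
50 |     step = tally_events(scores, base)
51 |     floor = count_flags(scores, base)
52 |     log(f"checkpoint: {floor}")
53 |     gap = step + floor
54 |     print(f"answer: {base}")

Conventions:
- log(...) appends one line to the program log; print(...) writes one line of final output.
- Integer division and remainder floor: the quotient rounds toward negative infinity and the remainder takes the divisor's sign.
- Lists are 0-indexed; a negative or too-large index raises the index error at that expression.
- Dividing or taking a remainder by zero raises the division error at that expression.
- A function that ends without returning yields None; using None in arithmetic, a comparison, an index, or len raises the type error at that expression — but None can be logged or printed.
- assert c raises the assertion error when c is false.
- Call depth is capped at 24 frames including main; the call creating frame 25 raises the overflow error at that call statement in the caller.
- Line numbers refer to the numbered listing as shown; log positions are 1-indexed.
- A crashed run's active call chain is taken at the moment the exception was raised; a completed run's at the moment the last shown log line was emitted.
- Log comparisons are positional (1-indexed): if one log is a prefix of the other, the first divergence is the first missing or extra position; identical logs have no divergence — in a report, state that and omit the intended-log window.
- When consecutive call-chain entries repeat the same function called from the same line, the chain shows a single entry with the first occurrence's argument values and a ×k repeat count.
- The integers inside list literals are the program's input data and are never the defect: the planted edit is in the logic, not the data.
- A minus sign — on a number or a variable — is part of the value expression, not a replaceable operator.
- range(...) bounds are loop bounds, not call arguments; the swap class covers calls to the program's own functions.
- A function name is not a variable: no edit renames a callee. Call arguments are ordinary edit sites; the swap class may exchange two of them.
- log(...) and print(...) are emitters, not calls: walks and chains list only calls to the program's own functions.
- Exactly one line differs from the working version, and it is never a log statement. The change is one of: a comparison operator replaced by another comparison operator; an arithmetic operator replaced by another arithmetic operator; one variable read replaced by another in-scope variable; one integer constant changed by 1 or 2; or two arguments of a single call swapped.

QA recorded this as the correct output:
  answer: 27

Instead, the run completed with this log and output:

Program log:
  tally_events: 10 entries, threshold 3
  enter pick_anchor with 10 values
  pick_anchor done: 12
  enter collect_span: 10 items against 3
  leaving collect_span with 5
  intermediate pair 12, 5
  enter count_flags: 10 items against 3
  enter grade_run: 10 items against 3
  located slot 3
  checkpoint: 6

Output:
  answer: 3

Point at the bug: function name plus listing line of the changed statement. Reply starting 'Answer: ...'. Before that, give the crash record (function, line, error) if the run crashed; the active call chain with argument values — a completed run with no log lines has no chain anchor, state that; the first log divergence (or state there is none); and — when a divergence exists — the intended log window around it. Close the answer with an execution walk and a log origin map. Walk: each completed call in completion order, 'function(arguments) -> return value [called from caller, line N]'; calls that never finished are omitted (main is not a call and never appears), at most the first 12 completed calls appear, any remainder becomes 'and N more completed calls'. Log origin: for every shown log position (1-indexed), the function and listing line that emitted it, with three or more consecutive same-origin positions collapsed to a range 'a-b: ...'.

Answer: the defect is in main at line 54.
Key fact: Log streams are identical — the defect surfaces only in the printed output.
Call chain: main.
First divergence: none — the logs agree in full.
Execution walk:
  pick_anchor([6, 10, 2, 3, 2, 3, 12, 1, 12, 11]) -> 12  [called from tally_events, line 29]
  collect_span([6, 10, 2, 3, 2, 3, 12, 1, 12, 11], 3) -> 5  [called from tally_events, line 30]
  settle_round(12, 5) -> 21  [called from tally_events, line 32]
  tally_events([6, 10, 2, 3, 2, 3, 12, 1, 12, 11], 3) -> 21  [called from main, line 50]
  grade_run([6, 10, 2, 3, 2, 3, 12, 1, 12, 11], 3) -> 3  [called from count_flags, line 42]
  count_flags([6, 10, 2, 3, 2, 3, 12, 1, 12, 11], 3) -> 6  [called from main, line 51]
Origin of each log line:
  1: emitted by tally_events (line 28)
  2: emitted by pick_anchor (line 2)
  3: emitted by pick_anchor (line 7)
  4: emitted by collect_span (line 11)
  5: emitted by collect_span (line 16)
  6: emitted by tally_events (line 31)
  7: emitted by count_flags (line 41)
  8: emitted by grade_run (line 35)
  9: emitted by count_flags (line 43)
  10: emitted by main (line 52)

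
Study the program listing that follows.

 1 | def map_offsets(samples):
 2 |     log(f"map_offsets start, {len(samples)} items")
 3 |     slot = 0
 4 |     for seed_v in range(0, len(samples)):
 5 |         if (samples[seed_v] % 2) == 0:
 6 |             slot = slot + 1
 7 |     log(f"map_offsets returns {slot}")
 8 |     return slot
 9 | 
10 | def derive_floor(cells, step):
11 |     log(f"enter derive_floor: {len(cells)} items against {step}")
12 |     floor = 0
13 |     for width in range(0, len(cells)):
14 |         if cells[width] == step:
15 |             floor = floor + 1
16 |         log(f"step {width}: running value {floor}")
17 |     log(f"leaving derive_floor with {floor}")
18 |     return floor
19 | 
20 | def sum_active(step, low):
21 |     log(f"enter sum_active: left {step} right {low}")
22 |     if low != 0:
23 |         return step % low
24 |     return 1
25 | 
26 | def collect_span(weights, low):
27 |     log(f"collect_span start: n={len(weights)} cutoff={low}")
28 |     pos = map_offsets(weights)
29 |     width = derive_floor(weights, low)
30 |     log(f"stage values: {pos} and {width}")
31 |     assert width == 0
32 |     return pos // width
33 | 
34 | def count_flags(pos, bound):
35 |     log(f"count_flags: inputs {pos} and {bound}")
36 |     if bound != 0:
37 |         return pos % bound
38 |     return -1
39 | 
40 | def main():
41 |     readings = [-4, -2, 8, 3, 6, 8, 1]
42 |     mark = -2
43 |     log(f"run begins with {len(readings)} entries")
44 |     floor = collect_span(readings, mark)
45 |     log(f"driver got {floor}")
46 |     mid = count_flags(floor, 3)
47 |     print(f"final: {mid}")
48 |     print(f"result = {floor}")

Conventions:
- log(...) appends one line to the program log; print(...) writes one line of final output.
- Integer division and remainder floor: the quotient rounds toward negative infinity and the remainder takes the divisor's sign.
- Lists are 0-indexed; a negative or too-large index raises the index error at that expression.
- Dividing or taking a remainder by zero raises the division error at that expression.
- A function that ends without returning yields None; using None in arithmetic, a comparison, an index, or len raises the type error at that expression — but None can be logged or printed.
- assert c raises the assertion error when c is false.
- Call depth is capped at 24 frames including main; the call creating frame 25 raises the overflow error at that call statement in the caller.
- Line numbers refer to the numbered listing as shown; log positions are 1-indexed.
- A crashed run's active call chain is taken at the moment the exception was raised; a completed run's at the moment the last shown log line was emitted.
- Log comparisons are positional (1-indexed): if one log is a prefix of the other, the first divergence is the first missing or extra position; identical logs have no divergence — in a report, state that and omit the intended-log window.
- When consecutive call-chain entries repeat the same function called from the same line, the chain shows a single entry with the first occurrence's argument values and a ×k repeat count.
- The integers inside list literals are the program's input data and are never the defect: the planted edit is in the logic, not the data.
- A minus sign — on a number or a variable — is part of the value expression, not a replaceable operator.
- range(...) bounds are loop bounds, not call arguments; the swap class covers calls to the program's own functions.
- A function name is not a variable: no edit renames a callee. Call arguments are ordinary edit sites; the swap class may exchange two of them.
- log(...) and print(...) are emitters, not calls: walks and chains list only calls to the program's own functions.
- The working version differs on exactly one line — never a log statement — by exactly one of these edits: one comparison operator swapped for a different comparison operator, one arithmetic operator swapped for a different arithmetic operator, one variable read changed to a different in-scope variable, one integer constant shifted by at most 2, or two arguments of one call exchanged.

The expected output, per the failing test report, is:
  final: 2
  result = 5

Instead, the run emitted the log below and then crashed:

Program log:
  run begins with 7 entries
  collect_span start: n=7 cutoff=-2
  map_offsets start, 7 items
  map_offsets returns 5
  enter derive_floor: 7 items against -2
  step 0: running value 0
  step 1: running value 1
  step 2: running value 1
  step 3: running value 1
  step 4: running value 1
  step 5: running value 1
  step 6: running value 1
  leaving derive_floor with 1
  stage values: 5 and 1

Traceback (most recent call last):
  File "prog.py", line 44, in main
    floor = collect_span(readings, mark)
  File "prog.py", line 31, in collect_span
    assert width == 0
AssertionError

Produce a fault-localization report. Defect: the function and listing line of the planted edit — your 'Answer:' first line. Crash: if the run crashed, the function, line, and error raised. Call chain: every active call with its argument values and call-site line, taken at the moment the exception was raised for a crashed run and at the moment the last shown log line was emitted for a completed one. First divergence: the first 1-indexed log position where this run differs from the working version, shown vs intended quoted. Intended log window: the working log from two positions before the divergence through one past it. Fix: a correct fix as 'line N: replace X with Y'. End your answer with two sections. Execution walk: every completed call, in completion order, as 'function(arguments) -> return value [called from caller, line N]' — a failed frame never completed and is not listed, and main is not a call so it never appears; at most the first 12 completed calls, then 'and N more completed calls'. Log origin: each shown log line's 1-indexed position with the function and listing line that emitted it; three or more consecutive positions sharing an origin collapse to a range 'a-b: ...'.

Answer: the defect is in collect_span at line 31.
The tell: The shown log is a 14-line prefix of the intended one, whose next entry is 'driver got 5'.
Crash: collect_span, line 31, AssertionError.
Call chain: main -> collect_span([-4, -2, 8, 3, 6, 8, 1], -2) (called at line 44).
First divergence: position 15 — the faulty run's log ends after 14 lines; the working version continues with 'driver got 5'.
Intended log window:
  13: leaving derive_floor with 1
  14: stage values: 5 and 1
  15: driver got 5
  16: count_flags: inputs 5 and 3
Execution walk:
  map_offsets([-4, -2, 8, 3, 6, 8, 1]) -> 5  [called from collect_span, line 28]
  derive_floor([-4, -2, 8, 3, 6, 8, 1], -2) -> 1  [called from collect_span, line 29]
Origin of each log line:
  1 — main, line 43
  2 — collect_span, line 27
  3 — map_offsets, line 2
  4 — map_offsets, line 7
  5 — derive_floor, line 11
  6-12 — derive_floor, line 16
  13 — derive_floor, line 17
  14 — collect_span, line 30
A correct fix: line 31: replace `==` with `>`.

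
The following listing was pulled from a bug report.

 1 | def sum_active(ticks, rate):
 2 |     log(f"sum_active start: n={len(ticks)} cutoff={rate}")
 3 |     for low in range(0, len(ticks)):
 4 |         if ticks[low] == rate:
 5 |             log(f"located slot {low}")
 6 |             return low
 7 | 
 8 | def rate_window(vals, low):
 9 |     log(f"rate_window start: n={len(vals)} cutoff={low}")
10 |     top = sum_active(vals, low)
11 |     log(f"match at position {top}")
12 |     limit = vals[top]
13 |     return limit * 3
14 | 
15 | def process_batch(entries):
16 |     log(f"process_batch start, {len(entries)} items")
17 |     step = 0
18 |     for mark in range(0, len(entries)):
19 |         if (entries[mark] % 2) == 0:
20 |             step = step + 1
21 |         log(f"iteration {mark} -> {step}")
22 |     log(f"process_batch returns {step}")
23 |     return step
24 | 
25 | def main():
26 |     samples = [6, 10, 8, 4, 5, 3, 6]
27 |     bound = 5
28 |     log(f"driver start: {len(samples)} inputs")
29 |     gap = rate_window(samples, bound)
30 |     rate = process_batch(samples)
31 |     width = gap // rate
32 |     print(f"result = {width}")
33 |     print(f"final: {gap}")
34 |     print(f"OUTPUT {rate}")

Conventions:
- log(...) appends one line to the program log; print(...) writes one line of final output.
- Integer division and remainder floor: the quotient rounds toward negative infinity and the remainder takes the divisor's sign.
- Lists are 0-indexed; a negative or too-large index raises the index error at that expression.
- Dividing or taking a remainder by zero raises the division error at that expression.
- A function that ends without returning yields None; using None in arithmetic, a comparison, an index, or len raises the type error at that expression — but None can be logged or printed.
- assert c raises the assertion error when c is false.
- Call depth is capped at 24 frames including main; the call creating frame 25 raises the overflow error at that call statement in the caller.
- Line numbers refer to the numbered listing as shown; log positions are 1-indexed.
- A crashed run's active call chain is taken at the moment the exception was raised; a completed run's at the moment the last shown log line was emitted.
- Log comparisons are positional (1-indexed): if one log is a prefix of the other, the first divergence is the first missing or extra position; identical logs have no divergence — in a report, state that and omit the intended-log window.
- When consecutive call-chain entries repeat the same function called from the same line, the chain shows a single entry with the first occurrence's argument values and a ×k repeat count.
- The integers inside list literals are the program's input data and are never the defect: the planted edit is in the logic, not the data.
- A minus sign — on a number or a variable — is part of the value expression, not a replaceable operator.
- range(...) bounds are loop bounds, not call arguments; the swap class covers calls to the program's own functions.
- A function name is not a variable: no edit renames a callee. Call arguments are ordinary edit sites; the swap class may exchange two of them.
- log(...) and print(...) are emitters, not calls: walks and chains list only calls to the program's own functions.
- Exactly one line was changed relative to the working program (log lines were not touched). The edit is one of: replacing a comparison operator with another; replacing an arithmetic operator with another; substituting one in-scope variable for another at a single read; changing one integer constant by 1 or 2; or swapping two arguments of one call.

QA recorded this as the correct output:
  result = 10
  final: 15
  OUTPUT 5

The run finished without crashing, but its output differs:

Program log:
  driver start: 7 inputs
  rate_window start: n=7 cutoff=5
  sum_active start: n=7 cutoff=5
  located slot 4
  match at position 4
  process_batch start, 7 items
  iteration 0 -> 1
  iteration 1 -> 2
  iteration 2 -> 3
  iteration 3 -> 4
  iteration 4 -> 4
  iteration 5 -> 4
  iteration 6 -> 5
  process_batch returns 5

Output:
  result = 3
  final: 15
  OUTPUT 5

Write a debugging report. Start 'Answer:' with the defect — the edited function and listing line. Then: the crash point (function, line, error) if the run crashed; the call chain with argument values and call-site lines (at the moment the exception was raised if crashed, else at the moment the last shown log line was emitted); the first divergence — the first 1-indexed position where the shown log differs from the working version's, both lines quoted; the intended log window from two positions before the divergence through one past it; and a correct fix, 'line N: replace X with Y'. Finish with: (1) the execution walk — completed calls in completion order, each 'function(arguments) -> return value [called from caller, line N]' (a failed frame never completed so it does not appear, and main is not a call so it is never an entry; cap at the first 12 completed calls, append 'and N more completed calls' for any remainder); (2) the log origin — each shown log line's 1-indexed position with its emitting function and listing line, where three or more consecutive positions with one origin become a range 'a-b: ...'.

Answer: the defect is in main at line 31.
Key fact: Every logged value matches the working version; the printed result is what differs.
Call chain: main -> process_batch([6, 10, 8, 4, 5, 3, 6]) (called at line 30).
First divergence: none; the two logs match at every position.
Execution walk:
  sum_active([6, 10, 8, 4, 5, 3, 6], 5) -> 4  [called from rate_window, line 10]
  rate_window([6, 10, 8, 4, 5, 3, 6], 5) -> 15  [called from main, line 29]
  process_batch([6, 10, 8, 4, 5, 3, 6]) -> 5  [called from main, line 30]
Log origin:
  1: emitted by main (line 28)
  2: emitted by rate_window (line 9)
  3: emitted by sum_active (line 2)
  4: emitted by sum_active (line 5)
  5: emitted by rate_window (line 11)
  6: emitted by process_batch (line 16)
  7-13: emitted by process_batch (line 21)
  14: emitted by process_batch (line 22)
A correct fix: line 31: replace `//` with `-`.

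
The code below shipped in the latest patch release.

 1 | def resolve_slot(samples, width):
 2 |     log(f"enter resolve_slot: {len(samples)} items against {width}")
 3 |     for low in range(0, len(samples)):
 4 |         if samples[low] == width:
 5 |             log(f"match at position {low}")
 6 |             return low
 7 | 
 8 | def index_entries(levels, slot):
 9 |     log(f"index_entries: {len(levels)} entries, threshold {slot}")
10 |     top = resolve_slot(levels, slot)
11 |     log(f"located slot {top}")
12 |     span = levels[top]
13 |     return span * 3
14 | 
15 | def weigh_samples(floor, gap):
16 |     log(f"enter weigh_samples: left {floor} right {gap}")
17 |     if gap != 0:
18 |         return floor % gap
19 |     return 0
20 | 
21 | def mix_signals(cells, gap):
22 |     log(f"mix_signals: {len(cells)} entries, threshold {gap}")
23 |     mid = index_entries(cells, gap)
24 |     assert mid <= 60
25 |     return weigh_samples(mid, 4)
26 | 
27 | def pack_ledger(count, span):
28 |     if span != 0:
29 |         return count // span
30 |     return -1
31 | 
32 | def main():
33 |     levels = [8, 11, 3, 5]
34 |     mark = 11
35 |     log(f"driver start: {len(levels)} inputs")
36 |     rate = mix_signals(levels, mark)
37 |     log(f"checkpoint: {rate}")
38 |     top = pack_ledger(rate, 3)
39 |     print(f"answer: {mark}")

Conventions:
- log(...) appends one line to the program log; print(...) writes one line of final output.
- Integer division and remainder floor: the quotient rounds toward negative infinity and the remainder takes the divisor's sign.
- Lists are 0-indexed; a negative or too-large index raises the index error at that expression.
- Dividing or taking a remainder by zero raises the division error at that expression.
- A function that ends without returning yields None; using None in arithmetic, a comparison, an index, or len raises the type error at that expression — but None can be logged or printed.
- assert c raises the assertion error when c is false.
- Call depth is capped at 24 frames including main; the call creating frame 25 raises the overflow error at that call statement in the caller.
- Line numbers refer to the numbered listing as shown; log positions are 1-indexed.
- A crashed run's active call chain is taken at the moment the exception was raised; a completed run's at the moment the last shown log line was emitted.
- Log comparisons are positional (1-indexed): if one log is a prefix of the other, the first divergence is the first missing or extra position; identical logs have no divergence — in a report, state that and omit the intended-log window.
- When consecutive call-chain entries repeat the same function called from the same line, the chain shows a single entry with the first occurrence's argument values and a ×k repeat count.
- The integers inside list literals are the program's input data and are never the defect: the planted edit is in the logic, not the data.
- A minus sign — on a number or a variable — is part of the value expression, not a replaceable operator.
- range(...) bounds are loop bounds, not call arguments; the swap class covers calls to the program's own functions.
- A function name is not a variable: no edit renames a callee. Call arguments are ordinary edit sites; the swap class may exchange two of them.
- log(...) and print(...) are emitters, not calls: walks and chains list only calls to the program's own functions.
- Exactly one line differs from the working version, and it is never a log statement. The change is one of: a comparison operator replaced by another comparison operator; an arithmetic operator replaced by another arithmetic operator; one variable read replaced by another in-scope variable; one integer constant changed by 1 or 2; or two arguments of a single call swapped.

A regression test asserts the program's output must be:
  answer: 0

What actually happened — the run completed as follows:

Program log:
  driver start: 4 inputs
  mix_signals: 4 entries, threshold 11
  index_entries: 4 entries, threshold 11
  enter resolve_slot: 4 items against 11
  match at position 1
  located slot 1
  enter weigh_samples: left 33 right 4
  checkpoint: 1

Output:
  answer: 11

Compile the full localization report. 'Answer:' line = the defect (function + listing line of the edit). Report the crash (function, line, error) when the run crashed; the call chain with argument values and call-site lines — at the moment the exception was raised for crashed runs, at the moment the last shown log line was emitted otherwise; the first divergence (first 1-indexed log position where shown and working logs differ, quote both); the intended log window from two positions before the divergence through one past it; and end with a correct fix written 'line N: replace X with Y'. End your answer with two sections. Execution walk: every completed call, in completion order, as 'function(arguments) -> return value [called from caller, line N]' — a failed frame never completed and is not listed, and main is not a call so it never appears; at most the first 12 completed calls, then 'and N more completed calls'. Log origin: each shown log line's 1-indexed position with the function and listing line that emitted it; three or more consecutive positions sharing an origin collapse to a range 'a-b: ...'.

Answer: the defect is in main at line 39.
Key fact: The logs agree in full; only the final output differs.
Call chain: main.
First divergence: none; the two logs match at every position.
Execution walk:
  resolve_slot([8, 11, 3, 5], 11) -> 1  [called from index_entries, line 10]
  index_entries([8, 11, 3, 5], 11) -> 33  [called from mix_signals, line 23]
  weigh_samples(33, 4) -> 1  [called from mix_signals, line 25]
  mix_signals([8, 11, 3, 5], 11) -> 1  [called from main, line 36]
  pack_ledger(1, 3) -> 0  [called from main, line 38]
Origin of each log line:
  1: emitted by main (line 35)
  2: emitted by mix_signals (line 22)
  3: emitted by index_entries (line 9)
  4: emitted by resolve_slot (line 2)
  5: emitted by resolve_slot (line 5)
  6: emitted by index_entries (line 11)
  7: emitted by weigh_samples (line 16)
  8: emitted by main (line 37)
A correct fix: line 39: replace `mark` with `top`.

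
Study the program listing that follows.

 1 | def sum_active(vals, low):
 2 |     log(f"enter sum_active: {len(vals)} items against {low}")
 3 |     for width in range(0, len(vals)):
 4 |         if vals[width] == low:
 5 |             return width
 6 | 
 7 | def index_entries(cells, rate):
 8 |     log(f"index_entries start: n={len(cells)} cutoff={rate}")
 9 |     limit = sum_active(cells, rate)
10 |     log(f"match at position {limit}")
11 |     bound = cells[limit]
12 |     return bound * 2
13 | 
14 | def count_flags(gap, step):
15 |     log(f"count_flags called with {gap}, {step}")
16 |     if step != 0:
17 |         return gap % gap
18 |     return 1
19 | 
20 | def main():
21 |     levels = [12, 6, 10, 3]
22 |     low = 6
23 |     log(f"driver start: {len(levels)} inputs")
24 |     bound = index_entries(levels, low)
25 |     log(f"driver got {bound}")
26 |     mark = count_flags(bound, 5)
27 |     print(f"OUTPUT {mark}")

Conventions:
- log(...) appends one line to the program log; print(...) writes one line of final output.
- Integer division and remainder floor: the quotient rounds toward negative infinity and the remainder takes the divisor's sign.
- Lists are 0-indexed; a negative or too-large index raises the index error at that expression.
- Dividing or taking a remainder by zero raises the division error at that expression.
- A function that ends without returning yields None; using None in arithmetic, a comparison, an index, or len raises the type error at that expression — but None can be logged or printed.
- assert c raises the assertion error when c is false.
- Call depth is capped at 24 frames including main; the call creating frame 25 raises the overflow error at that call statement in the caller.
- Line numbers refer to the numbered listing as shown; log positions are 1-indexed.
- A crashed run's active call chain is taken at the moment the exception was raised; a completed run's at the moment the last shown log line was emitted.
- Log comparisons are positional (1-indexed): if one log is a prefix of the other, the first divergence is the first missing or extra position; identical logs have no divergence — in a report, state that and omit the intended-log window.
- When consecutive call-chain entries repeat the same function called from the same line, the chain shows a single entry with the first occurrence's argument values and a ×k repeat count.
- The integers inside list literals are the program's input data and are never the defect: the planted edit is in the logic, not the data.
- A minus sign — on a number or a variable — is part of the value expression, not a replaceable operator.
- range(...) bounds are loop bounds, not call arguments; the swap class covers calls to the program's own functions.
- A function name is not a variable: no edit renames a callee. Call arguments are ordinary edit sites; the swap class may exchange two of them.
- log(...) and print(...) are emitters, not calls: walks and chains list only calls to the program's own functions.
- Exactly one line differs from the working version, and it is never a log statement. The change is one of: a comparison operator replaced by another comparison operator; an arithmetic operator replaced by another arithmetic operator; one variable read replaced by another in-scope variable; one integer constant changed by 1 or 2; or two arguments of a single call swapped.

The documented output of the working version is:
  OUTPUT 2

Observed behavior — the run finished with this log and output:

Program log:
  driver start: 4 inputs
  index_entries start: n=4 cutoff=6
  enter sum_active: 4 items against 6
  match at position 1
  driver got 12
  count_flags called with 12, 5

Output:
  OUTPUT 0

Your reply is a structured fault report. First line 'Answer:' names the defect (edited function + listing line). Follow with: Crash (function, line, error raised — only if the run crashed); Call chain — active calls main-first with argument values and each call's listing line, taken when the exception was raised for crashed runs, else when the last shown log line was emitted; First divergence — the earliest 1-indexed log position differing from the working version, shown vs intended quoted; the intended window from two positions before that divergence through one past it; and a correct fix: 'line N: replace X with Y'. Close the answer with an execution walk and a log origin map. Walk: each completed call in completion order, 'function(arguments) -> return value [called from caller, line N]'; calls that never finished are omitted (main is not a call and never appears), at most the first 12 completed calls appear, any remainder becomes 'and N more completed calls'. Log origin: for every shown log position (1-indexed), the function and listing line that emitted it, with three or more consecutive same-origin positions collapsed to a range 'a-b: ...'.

Answer: the defect is in count_flags at line 17.
Key observation: Nothing in the log betrays the bug — only the output does.
Call chain: main -> count_flags(12, 5) (called at line 26).
First divergence: none; the two logs match at every position.
Execution walk:
  sum_active([12, 6, 10, 3], 6) -> 1  [called from index_entries, line 9]
  index_entries([12, 6, 10, 3], 6) -> 12  [called from main, line 24]
  count_flags(12, 5) -> 0  [called from main, line 26]
Log line origins:
  1: emitted by main (line 23)
  2: emitted by index_entries (line 8)
  3: emitted by sum_active (line 2)
  4: emitted by index_entries (line 10)
  5: emitted by main (line 25)
  6: emitted by count_flags (line 15)
A correct fix: line 17: replace `gap % gap` with `gap % step`.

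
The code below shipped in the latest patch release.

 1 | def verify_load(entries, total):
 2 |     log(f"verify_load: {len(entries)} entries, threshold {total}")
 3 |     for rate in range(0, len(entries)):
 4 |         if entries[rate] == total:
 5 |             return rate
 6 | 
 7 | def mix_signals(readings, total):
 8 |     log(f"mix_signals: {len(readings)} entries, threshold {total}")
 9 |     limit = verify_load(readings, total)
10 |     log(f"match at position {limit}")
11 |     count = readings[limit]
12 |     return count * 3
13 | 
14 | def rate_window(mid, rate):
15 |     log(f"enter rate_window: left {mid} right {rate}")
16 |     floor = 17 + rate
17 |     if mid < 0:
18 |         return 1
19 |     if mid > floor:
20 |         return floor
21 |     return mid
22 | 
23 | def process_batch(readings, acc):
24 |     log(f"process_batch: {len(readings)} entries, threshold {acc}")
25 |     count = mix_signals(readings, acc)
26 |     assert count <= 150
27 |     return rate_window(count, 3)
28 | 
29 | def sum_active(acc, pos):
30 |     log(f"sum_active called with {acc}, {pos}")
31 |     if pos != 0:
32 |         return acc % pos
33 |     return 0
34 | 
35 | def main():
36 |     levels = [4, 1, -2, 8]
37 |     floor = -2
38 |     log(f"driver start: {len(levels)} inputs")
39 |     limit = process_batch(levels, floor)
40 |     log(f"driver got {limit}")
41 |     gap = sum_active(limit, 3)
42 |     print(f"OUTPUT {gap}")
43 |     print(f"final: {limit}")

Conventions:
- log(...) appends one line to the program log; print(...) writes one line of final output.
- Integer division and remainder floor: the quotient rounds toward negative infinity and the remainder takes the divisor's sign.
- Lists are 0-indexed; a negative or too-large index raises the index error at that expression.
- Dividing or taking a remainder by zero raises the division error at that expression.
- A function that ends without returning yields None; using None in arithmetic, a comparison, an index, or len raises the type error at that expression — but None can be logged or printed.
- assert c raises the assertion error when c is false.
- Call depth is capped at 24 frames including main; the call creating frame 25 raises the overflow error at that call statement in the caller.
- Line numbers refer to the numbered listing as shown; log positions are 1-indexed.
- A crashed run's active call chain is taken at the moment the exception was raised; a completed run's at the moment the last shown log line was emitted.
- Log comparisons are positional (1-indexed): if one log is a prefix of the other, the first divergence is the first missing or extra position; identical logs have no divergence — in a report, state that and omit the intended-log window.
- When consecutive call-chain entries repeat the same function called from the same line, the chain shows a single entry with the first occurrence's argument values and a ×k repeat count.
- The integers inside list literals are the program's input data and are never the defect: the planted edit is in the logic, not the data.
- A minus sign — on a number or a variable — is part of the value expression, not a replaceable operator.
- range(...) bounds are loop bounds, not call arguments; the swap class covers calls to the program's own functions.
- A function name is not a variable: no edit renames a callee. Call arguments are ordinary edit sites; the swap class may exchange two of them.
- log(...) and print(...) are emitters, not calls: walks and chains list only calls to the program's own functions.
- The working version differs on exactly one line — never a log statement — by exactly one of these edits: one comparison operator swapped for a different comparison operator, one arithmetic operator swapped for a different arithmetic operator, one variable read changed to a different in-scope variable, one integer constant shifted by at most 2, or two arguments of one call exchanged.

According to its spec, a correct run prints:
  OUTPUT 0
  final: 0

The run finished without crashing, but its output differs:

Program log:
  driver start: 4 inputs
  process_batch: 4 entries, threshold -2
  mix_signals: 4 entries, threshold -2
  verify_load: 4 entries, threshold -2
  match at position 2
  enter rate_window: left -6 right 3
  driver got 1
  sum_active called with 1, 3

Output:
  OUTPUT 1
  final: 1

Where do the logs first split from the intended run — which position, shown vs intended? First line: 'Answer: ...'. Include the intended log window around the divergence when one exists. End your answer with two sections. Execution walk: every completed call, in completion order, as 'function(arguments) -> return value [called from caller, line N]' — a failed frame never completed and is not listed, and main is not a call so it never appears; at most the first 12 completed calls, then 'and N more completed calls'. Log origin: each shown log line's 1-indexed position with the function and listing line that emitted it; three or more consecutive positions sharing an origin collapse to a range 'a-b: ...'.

Answer: position 7 — the shown line 'driver got 1' should read 'driver got 0'.
Intended log window:
  5: match at position 2
  6: enter rate_window: left -6 right 3
  7: driver got 0
  8: sum_active called with 0, 3
Execution walk:
  verify_load([4, 1, -2, 8], -2) -> 2  [called from mix_signals, line 9]
  mix_signals([4, 1, -2, 8], -2) -> -6  [called from process_batch, line 25]
  rate_window(-6, 3) -> 1  [called from process_batch, line 27]
  process_batch([4, 1, -2, 8], -2) -> 1  [called from main, line 39]
  sum_active(1, 3) -> 1  [called from main, line 41]
Log line origins:
  1: from main, line 38
  2: from process_batch, line 24
  3: from mix_signals, line 8
  4: from verify_load, line 2
  5: from mix_signals, line 10
  6: from rate_window, line 15
  7: from main, line 40
  8: from sum_active, line 30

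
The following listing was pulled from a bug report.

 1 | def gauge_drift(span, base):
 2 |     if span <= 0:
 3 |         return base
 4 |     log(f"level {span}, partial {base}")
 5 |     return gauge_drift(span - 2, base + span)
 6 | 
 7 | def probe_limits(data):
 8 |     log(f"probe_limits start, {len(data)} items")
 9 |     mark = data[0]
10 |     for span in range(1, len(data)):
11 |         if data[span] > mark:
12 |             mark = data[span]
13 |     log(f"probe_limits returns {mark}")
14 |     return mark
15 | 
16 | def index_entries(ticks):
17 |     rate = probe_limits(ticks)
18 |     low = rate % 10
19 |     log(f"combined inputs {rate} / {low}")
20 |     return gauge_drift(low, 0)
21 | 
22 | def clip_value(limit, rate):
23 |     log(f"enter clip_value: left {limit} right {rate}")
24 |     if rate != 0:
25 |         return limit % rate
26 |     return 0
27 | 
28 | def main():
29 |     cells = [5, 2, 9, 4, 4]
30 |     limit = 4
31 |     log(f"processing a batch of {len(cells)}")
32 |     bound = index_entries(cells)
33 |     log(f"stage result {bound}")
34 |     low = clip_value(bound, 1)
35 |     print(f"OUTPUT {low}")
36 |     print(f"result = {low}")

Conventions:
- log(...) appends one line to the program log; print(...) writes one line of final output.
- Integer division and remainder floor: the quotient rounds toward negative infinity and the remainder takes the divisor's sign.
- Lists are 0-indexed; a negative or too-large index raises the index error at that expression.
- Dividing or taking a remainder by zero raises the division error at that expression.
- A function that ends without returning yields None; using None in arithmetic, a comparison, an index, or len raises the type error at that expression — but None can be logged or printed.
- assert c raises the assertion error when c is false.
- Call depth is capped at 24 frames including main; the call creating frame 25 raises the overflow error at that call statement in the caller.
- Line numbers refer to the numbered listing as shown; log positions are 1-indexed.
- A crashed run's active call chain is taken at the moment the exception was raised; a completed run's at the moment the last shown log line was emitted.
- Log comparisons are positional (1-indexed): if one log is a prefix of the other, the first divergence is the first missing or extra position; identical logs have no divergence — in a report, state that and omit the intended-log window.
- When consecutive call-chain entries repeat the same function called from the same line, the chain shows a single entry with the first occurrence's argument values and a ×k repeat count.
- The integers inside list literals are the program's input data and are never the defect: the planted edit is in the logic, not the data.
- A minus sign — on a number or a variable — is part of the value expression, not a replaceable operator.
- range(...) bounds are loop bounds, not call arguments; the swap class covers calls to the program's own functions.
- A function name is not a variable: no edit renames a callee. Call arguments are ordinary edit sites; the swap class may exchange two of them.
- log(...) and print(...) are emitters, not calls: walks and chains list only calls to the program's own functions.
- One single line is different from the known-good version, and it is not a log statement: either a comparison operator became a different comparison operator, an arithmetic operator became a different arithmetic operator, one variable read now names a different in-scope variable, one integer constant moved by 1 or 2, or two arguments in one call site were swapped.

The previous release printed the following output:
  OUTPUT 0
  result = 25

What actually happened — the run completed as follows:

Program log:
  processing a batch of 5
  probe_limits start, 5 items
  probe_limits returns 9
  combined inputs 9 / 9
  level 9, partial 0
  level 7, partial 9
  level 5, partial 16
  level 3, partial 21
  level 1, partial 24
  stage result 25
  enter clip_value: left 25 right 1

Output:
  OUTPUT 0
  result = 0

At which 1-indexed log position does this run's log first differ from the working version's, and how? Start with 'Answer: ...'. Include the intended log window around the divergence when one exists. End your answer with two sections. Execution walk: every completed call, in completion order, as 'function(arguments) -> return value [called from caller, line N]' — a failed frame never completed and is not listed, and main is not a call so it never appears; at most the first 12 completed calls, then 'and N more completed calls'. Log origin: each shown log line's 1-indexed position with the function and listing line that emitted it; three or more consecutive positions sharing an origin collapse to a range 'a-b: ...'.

Answer: none — the logs agree in full.
Execution walk:
  probe_limits([5, 2, 9, 4, 4]) -> 9  [called from index_entries, line 17]
  gauge_drift(-1, 25) -> 25  [called from gauge_drift, line 5]
  gauge_drift(1, 24) -> 25  [called from gauge_drift, line 5]
  gauge_drift(3, 21) -> 25  [called from gauge_drift, line 5]
  gauge_drift(5, 16) -> 25  [called from gauge_drift, line 5]
  gauge_drift(7, 9) -> 25  [called from gauge_drift, line 5]
  gauge_drift(9, 0) -> 25  [called from index_entries, line 20]
  index_entries([5, 2, 9, 4, 4]) -> 25  [called from main, line 32]
  clip_value(25, 1) -> 0  [called from main, line 34]
Log line origins:
  1: emitted by main (line 31)
  2: emitted by probe_limits (line 8)
  3: emitted by probe_limits (line 13)
  4: emitted by index_entries (line 19)
  5-9: emitted by gauge_drift (line 4)
  10: emitted by main (line 33)
  11: emitted by clip_value (line 23)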